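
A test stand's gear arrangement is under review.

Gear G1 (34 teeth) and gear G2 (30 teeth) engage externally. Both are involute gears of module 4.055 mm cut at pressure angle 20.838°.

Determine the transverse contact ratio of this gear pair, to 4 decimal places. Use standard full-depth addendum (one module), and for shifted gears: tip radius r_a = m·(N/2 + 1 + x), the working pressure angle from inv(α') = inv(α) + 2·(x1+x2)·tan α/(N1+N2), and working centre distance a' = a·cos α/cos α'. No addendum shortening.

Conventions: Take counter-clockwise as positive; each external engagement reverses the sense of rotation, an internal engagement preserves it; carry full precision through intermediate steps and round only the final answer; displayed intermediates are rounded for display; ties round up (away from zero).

1.6309

recognized (one external pair, fixed centres): single-mesh tooth geometry, m = 4.055, N1 = 34, N2 = 30
base radii: r_b1 = 64.425959, r_b2 = 56.846434
tip radii: r_a1 = 72.990000, r_a2 = 64.880000
no profile shift: α' = α, a' = a
action lengths: √(r_a1²−r_b1²) = 34.305043, √(r_a2²−r_b2²) = 31.271350
base pitch p_b = π·m·cos α = 11.905889
CR = (34.305043 + 31.271350 − 129.760000·sin 20.83800°)/11.905889 = 1.630896
contact ratio ≈ 1.6309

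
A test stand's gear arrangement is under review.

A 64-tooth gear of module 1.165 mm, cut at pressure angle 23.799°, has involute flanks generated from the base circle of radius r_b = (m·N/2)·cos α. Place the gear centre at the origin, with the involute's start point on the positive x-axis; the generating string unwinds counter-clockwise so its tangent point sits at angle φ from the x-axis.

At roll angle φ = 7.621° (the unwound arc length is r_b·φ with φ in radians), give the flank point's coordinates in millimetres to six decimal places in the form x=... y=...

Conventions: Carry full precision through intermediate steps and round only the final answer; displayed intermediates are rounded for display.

topology: single-mesh involute geometry — m = 1.165, N = 64
pitch radius r_p = m·N/2 = 1.165·64/2 = 37.280000
base radius r_b = r_p·cos α = 37.280000·cos 23.799° = 34.109959
roll angle φ = 7.621° = 0.13301154 rad
x = r_b·(cos φ + φ·sin φ) = 34.410364
y = r_b·(sin φ − φ·cos φ) = 0.026709

x=34.410364 y=0.026709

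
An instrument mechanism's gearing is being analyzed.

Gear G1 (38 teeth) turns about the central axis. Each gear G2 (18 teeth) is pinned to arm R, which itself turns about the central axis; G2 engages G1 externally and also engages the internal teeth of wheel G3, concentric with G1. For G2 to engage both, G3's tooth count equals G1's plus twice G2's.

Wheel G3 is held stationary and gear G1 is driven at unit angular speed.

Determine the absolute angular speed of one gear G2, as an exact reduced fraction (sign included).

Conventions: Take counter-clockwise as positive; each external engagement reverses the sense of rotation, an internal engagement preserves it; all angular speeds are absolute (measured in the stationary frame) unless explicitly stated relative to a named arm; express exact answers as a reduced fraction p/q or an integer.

-19/18

planetary set (38T centre, 18T on arm, 74T internal) — Willis relation
ring teeth: 38 + 2·18 = 74
38(ω_sun−ω_arm) = −74(ω_ring−ω_arm),  ω_ring = 0, ω_sun = 1
38(1−ω_arm) = −74(0−ω_arm)  ⇒  112·ω_arm = 38  ⇒  ω_arm = 19/56
sun–planet mesh: 38·(1−19/56) = −18·(ω_p−ω_arm)  ⇒  ω_p−ω_arm = -703/504
ω_p = 19/56 − 703/504 = -19/18
exact speed ratio = -19/18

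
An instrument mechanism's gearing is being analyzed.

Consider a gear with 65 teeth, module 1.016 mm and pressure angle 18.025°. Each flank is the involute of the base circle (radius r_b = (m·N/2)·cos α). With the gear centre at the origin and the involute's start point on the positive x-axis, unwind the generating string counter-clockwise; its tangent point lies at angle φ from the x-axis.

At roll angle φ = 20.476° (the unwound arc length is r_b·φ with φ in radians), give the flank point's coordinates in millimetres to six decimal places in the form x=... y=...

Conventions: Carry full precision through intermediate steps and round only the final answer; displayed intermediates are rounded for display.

x=33.340966 y=0.471641

recognized (one wheel, involute flank): single-mesh tooth geometry, m = 1.016, N = 65
pitch radius r_p = m·N/2 = 1.016·65/2 = 33.020000
base radius r_b = r_p·cos α = 33.020000·cos 18.025° = 31.399431
roll angle φ = 20.476° = 0.35737362 rad
x = r_b·(cos φ + φ·sin φ) = 33.340966
y = r_b·(sin φ − φ·cos φ) = 0.471641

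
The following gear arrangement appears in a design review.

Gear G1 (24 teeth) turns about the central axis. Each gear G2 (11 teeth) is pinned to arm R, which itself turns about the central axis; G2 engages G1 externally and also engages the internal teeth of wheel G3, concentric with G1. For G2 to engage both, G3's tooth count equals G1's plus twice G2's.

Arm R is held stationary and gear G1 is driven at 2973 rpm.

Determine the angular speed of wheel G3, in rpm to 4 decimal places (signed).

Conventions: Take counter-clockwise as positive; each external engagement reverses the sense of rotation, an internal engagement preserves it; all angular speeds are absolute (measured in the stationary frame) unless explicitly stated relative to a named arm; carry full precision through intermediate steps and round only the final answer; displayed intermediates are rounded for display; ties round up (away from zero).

topology: planetary set — G1 24T / G2 11T / G3 46T, arm = carrier (Willis)
normalise by the input: solve with ω_sun = 1, then scale by 2973 rpm
ring teeth: 24 + 2·11 = 46
24(ω_sun−ω_arm) = −46(ω_ring−ω_arm),  ω_arm = 0, ω_sun = 1
ω_ring = 0 − (24/46)(1−0) = -12/23
scale: ω_ring = -12/23 × 2973 rpm = -1551.1304 rpm

-1551.1304 rpm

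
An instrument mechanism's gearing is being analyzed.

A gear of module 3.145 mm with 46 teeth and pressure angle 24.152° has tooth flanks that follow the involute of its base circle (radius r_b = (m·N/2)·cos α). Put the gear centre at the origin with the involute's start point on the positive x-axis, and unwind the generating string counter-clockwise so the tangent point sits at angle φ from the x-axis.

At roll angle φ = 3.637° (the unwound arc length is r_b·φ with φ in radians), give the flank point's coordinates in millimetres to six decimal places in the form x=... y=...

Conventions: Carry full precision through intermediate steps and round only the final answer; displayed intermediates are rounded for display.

class = single-mesh tooth geometry [base-circle involute, m = 3.145, 46T]
pitch radius r_p = m·N/2 = 3.145·46/2 = 72.335000
base radius r_b = r_p·cos α = 72.335000·cos 24.152° = 66.003026
roll angle φ = 3.637° = 0.06347762 rad
x = r_b·(cos φ + φ·sin φ) = 66.135869
y = r_b·(sin φ − φ·cos φ) = 0.005625

x=66.135869 y=0.005625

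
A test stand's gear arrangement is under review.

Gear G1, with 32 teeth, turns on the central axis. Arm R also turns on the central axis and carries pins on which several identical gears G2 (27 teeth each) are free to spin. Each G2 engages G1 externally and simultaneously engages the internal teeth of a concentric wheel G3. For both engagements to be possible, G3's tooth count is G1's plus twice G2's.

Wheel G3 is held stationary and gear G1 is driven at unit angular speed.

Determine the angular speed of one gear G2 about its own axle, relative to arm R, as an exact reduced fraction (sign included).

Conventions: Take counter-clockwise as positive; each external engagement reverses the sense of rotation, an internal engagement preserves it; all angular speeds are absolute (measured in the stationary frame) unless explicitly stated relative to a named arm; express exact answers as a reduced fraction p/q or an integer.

-1376/1593

topology: planetary set — G1 32T / G2 27T / G3 86T, arm = carrier (Willis)
ring teeth: 32 + 2·27 = 86
32(ω_sun−ω_arm) = −86(ω_ring−ω_arm),  ω_ring = 0, ω_sun = 1
32(1−ω_arm) = −86(0−ω_arm)  ⇒  118·ω_arm = 32  ⇒  ω_arm = 16/59
sun–planet mesh: 32·(1−16/59) = −27·(ω_p−ω_arm)  ⇒  ω_p−ω_arm = -1376/1593
exact speed ratio = -1376/1593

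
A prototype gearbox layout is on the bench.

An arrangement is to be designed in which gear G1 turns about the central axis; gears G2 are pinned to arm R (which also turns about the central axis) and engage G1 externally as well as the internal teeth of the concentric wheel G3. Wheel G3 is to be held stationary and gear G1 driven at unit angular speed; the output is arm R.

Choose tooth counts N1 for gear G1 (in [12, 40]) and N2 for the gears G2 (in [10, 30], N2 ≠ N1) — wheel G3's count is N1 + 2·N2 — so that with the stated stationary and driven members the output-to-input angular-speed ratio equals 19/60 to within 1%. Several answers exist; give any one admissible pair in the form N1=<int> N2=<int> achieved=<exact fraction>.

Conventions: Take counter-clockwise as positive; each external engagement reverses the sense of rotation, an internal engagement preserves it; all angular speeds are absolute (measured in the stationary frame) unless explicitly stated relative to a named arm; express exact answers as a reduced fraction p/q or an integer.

planetary set to be sized for 19/60 (Willis relation)
Willis with ω_ring = 0: ω_arm/ω_sun = N1/(N1+N3); set equal to 19/60  ⇒  N3/N1 = 1/(19/60) − 1 = 41/19
N3 = N1 + 2·N2  ⇒  N2/N1 = (N3/N1 − 1)/2 = (41/19 − 1)/2 = 11/19
smallest multiple with N1 ≥ 12 and N2 ≥ 10: k = 1  ⇒  N1 = 1·19 = 19, N2 = 1·11 = 11 (N1 ≤ 40, N2 ≤ 30, N2 ≠ N1 ✓), N3 = 19 + 2·11 = 41
check: N1/(N1+N3) with N1 = 19, N3 = 41 gives 19/60; |achieved − target| = 0 ≤ 19/6000 ✓

N1=19 N2=11 achieved=19/60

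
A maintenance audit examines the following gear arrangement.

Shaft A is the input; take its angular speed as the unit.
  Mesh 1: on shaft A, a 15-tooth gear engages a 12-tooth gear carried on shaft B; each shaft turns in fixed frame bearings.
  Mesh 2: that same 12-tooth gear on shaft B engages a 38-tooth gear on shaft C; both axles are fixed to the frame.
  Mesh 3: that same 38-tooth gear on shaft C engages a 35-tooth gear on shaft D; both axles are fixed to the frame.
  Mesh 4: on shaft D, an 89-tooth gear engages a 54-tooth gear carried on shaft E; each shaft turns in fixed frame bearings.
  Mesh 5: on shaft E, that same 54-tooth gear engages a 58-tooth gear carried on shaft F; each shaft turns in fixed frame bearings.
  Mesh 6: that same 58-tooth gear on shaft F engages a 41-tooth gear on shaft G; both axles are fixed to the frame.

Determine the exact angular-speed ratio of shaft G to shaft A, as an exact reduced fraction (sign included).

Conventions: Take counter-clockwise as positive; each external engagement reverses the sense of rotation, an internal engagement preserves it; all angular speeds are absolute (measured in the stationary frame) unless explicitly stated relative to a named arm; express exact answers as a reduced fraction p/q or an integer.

267/287

class = fixed-axis compound train [6 meshes; 6 ratios multiply, 6 sense flips]
mesh 1 [15T→12T]: running ratio 5/4, sense −
mesh 2 [12T→38T]: running ratio 15/38, sense +
mesh 3 [38T→35T]: running ratio 3/7, sense −
mesh 4 [89T→54T]: running ratio 89/126, sense +
mesh 5 [54T→58T]: running ratio 267/406, sense −
mesh 6 [58T→41T]: running ratio 267/287, sense +
ω_out/ω_in = 267/287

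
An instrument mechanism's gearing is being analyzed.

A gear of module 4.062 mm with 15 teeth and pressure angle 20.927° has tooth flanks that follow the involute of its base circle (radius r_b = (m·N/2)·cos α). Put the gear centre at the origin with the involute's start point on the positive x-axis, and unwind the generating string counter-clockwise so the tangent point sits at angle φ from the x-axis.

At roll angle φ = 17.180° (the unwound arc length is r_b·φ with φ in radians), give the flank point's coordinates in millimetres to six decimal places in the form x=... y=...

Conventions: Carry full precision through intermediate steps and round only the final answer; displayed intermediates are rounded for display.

class = single-mesh tooth geometry [base-circle involute, m = 4.062, 15T]
pitch radius r_p = m·N/2 = 4.062·15/2 = 30.465000
base radius r_b = r_p·cos α = 30.465000·cos 20.927° = 28.455415
roll angle φ = 17.180° = 0.29984757 rad
x = r_b·(cos φ + φ·sin φ) = 29.705998
y = r_b·(sin φ − φ·cos φ) = 0.253417

x=29.705998 y=0.253417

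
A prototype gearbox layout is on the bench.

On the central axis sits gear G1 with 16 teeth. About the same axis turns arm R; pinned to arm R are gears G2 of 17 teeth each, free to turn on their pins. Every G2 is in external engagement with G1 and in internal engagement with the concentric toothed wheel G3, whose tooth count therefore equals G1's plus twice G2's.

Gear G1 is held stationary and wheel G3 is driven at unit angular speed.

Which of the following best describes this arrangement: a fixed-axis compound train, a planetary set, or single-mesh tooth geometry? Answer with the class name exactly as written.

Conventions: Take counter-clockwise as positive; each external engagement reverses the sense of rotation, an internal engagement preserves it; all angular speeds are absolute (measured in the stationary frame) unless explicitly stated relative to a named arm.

planetary set (16T centre, 17T on arm, 50T internal) — Willis relation
classification: planetary set

planetary set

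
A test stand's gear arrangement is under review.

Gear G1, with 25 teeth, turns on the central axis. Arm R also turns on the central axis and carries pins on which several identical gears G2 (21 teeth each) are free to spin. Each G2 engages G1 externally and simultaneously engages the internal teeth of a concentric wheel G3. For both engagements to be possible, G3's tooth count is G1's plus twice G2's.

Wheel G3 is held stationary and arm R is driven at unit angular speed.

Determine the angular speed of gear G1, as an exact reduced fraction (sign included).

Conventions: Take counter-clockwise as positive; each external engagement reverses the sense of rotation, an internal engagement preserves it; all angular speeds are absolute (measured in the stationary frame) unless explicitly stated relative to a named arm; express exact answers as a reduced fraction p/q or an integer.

92/25

topology: planetary set — G1 25T / G2 21T / G3 67T, arm = carrier (Willis)
ring teeth: 25 + 2·21 = 67
25(ω_sun−ω_arm) = −67(ω_ring−ω_arm),  ω_ring = 0, ω_arm = 1
ω_sun = 1 − (67/25)(0−1) = 92/25
exact speed ratio = 92/25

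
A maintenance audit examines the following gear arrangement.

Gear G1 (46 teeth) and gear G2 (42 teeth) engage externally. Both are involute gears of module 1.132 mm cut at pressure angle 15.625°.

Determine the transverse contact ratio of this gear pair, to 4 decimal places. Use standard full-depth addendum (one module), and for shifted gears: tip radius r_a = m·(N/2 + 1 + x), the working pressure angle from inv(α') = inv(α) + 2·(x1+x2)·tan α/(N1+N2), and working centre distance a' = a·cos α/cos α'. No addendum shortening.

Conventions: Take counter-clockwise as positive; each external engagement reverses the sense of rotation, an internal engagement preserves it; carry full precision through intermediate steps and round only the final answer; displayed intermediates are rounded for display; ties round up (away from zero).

1.9993

topology: single-mesh involute geometry — m = 1.132, 46T/42T pair
base radii: r_b1 = 25.073843, r_b2 = 22.893509
tip radii: r_a1 = 27.168000, r_a2 = 24.904000
no profile shift: α' = α, a' = a
action lengths: √(r_a1²−r_b1²) = 10.459570, √(r_a2²−r_b2²) = 9.802880
base pitch p_b = π·m·cos α = 3.424861
CR = (10.459570 + 9.802880 − 49.808000·sin 15.62500°)/3.424861 = 1.999252
contact ratio ≈ 1.9993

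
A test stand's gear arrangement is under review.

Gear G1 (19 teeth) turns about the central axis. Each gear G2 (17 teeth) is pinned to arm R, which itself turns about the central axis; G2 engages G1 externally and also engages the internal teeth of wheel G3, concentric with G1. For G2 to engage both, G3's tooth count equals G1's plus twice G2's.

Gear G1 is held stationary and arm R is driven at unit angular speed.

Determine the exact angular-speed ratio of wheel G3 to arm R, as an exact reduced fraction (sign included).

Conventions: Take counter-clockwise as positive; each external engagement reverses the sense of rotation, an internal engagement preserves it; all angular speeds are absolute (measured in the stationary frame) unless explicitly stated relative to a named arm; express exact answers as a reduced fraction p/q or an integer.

class = planetary set [G3 = 19+2·17 = 53; Willis about the carrier]
ring teeth: 19 + 2·17 = 53
19(ω_sun−ω_arm) = −53(ω_ring−ω_arm),  ω_sun = 0, ω_arm = 1
ω_ring = 1 − (19/53)(0−1) = 72/53
ω_out/ω_in = 72/53

72/53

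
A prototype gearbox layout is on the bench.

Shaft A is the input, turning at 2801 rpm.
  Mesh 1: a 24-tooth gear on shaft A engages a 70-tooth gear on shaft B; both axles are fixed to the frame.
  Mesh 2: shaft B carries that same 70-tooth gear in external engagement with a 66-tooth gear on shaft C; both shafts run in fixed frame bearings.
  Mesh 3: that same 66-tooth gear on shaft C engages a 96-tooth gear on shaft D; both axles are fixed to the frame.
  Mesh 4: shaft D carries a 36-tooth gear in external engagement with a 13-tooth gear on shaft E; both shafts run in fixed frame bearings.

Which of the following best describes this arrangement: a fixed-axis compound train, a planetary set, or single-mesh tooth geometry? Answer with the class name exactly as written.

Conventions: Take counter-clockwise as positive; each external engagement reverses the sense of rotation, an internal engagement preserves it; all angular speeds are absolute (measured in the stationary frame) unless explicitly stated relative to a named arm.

fixed-axis compound train

4-mesh fixed-axis compound train (all bearings frame-fixed)
classification: fixed-axis compound train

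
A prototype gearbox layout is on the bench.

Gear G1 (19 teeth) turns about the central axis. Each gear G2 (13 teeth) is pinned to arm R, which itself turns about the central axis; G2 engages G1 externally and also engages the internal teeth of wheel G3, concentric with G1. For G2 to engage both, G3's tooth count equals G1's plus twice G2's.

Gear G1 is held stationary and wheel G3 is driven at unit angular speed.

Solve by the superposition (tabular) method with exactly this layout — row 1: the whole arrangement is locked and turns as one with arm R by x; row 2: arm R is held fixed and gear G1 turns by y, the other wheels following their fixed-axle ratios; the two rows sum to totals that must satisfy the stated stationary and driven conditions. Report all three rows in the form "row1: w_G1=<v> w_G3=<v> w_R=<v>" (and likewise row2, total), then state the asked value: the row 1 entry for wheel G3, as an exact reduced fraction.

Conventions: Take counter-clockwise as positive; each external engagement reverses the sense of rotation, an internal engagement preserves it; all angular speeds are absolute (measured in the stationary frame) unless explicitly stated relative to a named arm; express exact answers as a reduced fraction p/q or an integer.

class = planetary set [G3 = 19+2·13 = 45; Willis about the carrier]
superposition row 1 [locked train]: every member turns x
row 2: sun turns y, ring = −(19/45)·y, arm 0
boundary: total ω_sun = x + y = 0 and total ω_ring = x − (19/45)·y = 1  ⇒  y = -45/64, x = 45/64
row 2 ring = −(19/45)·(-45/64) = 19/64
totals (row 1 + row 2): sun 45/64 + (-45/64) = 0, ring 45/64 + 19/64 = 1, arm 45/64 + 0 = 45/64
asked cell (row1, ring) = 45/64

row1: w_G1=45/64 w_G3=45/64 w_R=45/64
row2: w_G1=-45/64 w_G3=19/64 w_R=0
total: w_G1=0 w_G3=1 w_R=45/64
asked value: 45/64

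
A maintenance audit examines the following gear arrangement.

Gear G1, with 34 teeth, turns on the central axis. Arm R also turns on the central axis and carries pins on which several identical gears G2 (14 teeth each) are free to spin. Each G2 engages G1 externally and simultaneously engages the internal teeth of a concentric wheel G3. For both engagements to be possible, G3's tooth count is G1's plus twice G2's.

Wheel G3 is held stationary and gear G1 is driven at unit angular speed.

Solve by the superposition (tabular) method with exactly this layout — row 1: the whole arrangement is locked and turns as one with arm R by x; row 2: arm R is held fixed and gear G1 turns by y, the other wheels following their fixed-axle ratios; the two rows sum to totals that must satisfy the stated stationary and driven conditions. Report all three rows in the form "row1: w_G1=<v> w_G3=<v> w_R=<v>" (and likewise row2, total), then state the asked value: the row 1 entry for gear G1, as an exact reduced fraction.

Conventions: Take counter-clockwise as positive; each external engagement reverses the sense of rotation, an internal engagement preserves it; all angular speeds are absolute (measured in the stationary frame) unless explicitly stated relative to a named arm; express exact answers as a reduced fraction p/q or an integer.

planetary set (34T centre, 14T on arm, 62T internal) — Willis relation
row 1 (train locked, turned with arm): all members turn x
row 2: sun turns y, ring = −(34/62)·y, arm 0
boundary: total ω_ring = x − (34/62)·y = 0 and total ω_sun = x + y = 1  ⇒  y = 31/48, x = 17/48
row 2 ring = −(34/62)·31/48 = -17/48
totals (row 1 + row 2): sun 17/48 + 31/48 = 1, ring 17/48 + (-17/48) = 0, arm 17/48 + 0 = 17/48
asked cell (row1, sun) = 17/48

row1: w_G1=17/48 w_G3=17/48 w_R=17/48
row2: w_G1=31/48 w_G3=-17/48 w_R=0
total: w_G1=1 w_G3=0 w_R=17/48
asked value: 17/48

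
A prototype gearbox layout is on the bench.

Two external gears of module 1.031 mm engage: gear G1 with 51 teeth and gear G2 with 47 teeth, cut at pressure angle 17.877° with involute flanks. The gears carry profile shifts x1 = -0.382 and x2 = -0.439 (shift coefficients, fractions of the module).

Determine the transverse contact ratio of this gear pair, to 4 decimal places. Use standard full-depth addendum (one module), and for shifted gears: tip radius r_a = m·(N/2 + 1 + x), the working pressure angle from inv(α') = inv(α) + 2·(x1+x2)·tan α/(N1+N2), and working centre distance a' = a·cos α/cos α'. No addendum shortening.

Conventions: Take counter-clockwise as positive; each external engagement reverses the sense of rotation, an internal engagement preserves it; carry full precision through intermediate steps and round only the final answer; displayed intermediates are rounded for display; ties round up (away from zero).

recognized (one external pair, fixed centres): single-mesh tooth geometry, m = 1.031, N1 = 51, N2 = 47
base radii: r_b1 = 25.021134, r_b2 = 23.058692
tip radii: r_a1 = 26.927658, r_a2 = 24.806891
inv(α') = inv(17.877°) + 2·(-0.382-0.439)·tan α/(51+47) = 0.00513112  ⇒  α' = 14.13614°
a' = a·cos α / cos α' = 50.5190·cos 17.877°/cos 14.13614° = 49.581238
action lengths: √(r_a1²−r_b1²) = 9.951965, √(r_a2²−r_b2²) = 9.147598
base pitch p_b = π·m·cos α = 3.082597
CR = (9.951965 + 9.147598 − 49.581238·sin 14.13614°)/3.082597 = 2.267730
contact ratio ≈ 2.2677

2.2677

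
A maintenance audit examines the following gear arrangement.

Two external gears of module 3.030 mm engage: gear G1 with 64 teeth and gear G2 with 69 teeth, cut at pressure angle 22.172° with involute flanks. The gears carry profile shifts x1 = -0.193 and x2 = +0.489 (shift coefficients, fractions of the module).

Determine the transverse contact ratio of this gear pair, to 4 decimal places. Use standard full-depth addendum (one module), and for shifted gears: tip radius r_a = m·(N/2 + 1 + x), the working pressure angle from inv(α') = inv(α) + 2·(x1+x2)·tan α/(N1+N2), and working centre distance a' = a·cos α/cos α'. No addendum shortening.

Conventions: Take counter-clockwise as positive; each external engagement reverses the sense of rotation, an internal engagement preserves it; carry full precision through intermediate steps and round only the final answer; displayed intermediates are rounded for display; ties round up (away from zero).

single-mesh involute tooth geometry (64T engaging 69T at module 3.030)
base radii: r_b1 = 89.790305, r_b2 = 96.805172
tip radii: r_a1 = 99.405210, r_a2 = 109.046670
inv(α') = inv(22.172°) + 2·(-0.193+0.489)·tan α/(64+69) = 0.02236201  ⇒  α' = 22.77916°
a' = a·cos α / cos α' = 201.4950·cos 22.172°/cos 22.77916° = 202.380320
action lengths: √(r_a1²−r_b1²) = 42.650873, √(r_a2²−r_b2²) = 50.198953
base pitch p_b = π·m·cos α = 8.815143
CR = (42.650873 + 50.198953 − 202.380320·sin 22.77916°)/8.815143 = 1.644009
contact ratio ≈ 1.6440

1.6440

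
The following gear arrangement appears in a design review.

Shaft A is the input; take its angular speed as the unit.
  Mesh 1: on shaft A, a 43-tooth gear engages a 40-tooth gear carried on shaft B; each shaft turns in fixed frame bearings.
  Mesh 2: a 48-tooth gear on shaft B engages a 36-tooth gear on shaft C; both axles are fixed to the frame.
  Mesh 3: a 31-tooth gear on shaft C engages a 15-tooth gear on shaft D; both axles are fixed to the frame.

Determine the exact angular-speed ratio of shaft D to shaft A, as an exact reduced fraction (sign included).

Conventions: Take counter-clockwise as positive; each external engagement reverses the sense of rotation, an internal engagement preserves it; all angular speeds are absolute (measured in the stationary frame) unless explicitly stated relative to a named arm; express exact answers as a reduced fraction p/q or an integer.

class = fixed-axis compound train [3 meshes; 3 ratios multiply, 3 sense flips]
mesh 1 [43T→40T]: running ratio 43/40, sense −
mesh 2 [48T→36T]: running ratio 43/30, sense +
mesh 3 [31T→15T]: running ratio 1333/450, sense −
ω_out/ω_in = -1333/450

-1333/450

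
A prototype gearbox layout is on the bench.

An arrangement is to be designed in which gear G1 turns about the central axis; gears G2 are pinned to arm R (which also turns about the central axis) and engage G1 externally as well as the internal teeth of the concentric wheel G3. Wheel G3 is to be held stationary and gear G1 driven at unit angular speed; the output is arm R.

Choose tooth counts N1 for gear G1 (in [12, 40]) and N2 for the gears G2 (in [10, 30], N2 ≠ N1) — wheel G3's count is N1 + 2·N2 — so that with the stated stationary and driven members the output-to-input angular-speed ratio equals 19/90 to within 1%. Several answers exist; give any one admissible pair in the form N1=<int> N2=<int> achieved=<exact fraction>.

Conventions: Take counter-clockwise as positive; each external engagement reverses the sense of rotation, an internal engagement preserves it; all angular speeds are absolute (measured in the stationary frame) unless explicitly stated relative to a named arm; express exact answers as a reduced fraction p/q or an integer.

class = planetary set [ratio 19/90 wanted; Willis about the carrier]
Willis with ω_ring = 0: ω_arm/ω_sun = N1/(N1+N3); set equal to 19/90  ⇒  N3/N1 = 1/(19/90) − 1 = 71/19
N3 = N1 + 2·N2  ⇒  N2/N1 = (N3/N1 − 1)/2 = (71/19 − 1)/2 = 26/19
smallest multiple with N1 ≥ 12 and N2 ≥ 10: k = 1  ⇒  N1 = 1·19 = 19, N2 = 1·26 = 26 (N1 ≤ 40, N2 ≤ 30, N2 ≠ N1 ✓), N3 = 19 + 2·26 = 71
check: N1/(N1+N3) with N1 = 19, N3 = 71 gives 19/90; |achieved − target| = 0 ≤ 19/9000 ✓

N1=19 N2=26 achieved=19/90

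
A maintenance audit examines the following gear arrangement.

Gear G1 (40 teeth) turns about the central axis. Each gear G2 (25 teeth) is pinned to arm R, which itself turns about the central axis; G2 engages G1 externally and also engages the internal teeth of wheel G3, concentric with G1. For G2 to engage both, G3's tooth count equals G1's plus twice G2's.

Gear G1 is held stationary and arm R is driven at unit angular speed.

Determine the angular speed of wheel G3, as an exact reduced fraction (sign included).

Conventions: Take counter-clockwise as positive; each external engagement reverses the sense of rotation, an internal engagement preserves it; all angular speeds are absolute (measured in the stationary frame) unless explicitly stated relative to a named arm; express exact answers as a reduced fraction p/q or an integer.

topology: planetary set — G1 40T / G2 25T / G3 90T, arm = carrier (Willis)
ring teeth: 40 + 2·25 = 90
40(ω_sun−ω_arm) = −90(ω_ring−ω_arm),  ω_sun = 0, ω_arm = 1
ω_ring = 1 − (40/90)(0−1) = 13/9
exact speed ratio = 13/9

13/9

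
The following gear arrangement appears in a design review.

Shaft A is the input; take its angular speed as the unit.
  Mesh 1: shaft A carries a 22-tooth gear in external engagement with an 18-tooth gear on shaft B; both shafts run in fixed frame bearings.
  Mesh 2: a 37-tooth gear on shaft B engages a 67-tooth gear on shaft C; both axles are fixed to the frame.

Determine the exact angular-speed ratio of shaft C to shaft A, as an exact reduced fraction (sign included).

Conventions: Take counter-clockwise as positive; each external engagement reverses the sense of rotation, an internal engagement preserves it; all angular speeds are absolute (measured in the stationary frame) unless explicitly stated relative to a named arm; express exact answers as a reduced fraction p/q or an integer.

407/603

class = fixed-axis compound train [2 meshes; 2 ratios multiply, 2 sense flips]
mesh 1 [22T→18T]: running ratio 11/9, sense −
mesh 2 [37T→67T]: running ratio 407/603, sense +
ω_out/ω_in = 407/603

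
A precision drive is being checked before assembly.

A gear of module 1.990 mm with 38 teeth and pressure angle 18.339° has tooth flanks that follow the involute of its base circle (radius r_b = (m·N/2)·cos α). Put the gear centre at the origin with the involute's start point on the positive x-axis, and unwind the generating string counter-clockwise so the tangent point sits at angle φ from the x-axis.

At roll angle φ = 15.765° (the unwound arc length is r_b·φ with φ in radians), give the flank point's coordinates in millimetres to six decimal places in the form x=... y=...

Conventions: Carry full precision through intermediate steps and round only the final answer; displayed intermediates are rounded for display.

x=37.222653 y=0.247327

recognized (one wheel, involute flank): single-mesh tooth geometry, m = 1.990, N = 38
pitch radius r_p = m·N/2 = 1.990·38/2 = 37.810000
base radius r_b = r_p·cos α = 37.810000·cos 18.339° = 35.889688
roll angle φ = 15.765° = 0.27515116 rad
x = r_b·(cos φ + φ·sin φ) = 37.222653
y = r_b·(sin φ − φ·cos φ) = 0.247327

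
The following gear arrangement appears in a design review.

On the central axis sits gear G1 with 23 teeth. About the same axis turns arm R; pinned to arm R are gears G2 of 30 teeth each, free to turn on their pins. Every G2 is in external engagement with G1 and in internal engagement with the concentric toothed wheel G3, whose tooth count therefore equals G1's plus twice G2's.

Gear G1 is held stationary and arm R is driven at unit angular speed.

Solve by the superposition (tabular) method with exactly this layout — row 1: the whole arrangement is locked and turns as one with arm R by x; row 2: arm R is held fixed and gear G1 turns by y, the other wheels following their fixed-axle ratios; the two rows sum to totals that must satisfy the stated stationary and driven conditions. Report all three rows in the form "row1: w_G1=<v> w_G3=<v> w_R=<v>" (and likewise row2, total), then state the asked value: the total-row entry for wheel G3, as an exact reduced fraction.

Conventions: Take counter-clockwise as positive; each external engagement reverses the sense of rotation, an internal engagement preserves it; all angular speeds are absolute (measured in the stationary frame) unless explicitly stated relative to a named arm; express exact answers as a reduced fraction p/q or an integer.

row1: w_G1=1 w_G3=1 w_R=1
row2: w_G1=-1 w_G3=23/83 w_R=0
total: w_G1=0 w_G3=106/83 w_R=1
asked value: 106/83

planetary set (23T centre, 30T on arm, 83T internal) — Willis relation
row 1 — lock + rotate with arm: ω_sun = ω_ring = ω_arm = x
row 2: sun turns y, ring = −(23/83)·y, arm 0
boundary: total ω_sun = x + y = 0 and total ω_arm = x = 1  ⇒  y = -1, x = 1
row 2 ring = −(23/83)·(-1) = 23/83
totals (row 1 + row 2): sun 1 + (-1) = 0, ring 1 + 23/83 = 106/83, arm 1 + 0 = 1
asked cell (total, ring) = 106/83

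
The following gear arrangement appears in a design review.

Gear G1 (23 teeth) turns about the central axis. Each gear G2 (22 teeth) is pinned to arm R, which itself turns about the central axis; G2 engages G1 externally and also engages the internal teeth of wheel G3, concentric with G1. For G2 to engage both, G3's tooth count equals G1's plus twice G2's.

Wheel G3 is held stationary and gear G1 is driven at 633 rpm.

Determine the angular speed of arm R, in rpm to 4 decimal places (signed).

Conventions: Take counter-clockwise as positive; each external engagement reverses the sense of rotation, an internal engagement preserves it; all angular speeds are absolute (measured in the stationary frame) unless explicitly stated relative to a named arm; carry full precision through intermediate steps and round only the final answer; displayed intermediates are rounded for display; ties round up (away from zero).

class = planetary set [G3 = 23+2·22 = 67; Willis about the carrier]
normalise by the input: solve with ω_sun = 1, then scale by 633 rpm
ring teeth: 23 + 2·22 = 67
23(ω_sun−ω_arm) = −67(ω_ring−ω_arm),  ω_ring = 0, ω_sun = 1
23(1−ω_arm) = −67(0−ω_arm)  ⇒  90·ω_arm = 23  ⇒  ω_arm = 23/90
scale: ω_arm = 23/90 × 633 rpm = +161.7667 rpm

+161.7667 rpm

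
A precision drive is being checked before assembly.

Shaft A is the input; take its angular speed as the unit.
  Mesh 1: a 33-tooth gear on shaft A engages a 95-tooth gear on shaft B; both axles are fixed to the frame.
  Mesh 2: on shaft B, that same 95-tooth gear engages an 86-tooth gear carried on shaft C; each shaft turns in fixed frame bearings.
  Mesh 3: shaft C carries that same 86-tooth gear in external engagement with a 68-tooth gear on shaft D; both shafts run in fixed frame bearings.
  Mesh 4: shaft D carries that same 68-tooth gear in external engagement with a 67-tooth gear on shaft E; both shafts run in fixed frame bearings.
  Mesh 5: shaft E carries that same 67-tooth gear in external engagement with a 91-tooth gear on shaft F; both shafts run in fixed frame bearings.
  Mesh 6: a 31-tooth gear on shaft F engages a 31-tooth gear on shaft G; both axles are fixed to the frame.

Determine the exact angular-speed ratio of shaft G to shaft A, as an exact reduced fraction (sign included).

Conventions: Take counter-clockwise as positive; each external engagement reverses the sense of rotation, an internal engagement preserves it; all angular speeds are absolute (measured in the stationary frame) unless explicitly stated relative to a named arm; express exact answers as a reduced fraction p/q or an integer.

class = fixed-axis compound train [6 meshes; 6 ratios multiply, 6 sense flips]
mesh 1 [33T→95T]: running ratio 33/95, sense −
mesh 2 [95T→86T]: running ratio 33/86, sense +
mesh 3 [86T→68T]: running ratio 33/68, sense −
mesh 4 [68T→67T]: running ratio 33/67, sense +
mesh 5 [67T→91T]: running ratio 33/91, sense −
mesh 6 [31T→31T]: running ratio 33/91, sense +
ω_out/ω_in = 33/91

33/91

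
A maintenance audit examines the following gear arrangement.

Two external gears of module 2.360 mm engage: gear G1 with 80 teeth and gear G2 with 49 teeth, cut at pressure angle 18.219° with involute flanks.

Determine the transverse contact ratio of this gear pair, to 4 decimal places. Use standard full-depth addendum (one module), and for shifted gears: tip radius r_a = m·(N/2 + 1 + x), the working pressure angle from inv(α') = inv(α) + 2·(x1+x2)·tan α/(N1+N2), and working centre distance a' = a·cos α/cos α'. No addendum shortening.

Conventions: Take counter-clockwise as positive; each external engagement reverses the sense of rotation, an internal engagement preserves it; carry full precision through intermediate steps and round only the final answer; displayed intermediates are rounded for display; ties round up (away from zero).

single-mesh involute tooth geometry (80T engaging 49T at module 2.360)
base radii: r_b1 = 89.667579, r_b2 = 54.921392
tip radii: r_a1 = 96.760000, r_a2 = 60.180000
no profile shift: α' = α, a' = a
action lengths: √(r_a1²−r_b1²) = 36.362382, √(r_a2²−r_b2²) = 24.602298
base pitch p_b = π·m·cos α = 7.042475
CR = (36.362382 + 24.602298 − 152.220000·sin 18.21900°)/7.042475 = 1.898922
contact ratio ≈ 1.8989

1.8989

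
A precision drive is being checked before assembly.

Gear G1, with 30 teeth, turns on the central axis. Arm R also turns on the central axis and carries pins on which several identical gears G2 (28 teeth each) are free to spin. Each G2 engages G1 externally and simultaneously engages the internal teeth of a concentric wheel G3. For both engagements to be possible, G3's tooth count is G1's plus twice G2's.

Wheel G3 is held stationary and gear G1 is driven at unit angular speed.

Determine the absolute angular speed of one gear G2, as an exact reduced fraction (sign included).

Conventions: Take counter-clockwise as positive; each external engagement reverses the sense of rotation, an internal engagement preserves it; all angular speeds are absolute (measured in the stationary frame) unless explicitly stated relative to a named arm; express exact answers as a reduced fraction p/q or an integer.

recognized (axles ride arm R): planetary set, 30/28/86 teeth
ring teeth: 30 + 2·28 = 86
30(ω_sun−ω_arm) = −86(ω_ring−ω_arm),  ω_ring = 0, ω_sun = 1
30(1−ω_arm) = −86(0−ω_arm)  ⇒  116·ω_arm = 30  ⇒  ω_arm = 15/58
sun–planet mesh: 30·(1−15/58) = −28·(ω_p−ω_arm)  ⇒  ω_p−ω_arm = -645/812
ω_p = 15/58 − 645/812 = -15/28
exact speed ratio = -15/28

-15/28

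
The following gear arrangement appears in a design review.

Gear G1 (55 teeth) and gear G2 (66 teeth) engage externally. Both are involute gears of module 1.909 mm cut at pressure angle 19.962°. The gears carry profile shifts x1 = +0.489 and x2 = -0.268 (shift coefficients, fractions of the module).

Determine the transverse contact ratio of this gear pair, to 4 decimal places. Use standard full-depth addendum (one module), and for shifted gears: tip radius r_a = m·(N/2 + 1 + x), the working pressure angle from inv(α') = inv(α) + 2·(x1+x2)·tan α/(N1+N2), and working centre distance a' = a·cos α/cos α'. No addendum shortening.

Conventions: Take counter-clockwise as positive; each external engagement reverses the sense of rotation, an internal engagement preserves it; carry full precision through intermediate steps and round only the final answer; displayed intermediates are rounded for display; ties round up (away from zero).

1.7264

class = single-mesh tooth geometry [involute pair 55T × 66T, m = 1.909]
base radii: r_b1 = 49.343411, r_b2 = 59.212093
tip radii: r_a1 = 55.340001, r_a2 = 64.394388
inv(α') = inv(19.962°) + 2·(+0.489-0.268)·tan α/(55+66) = 0.01614351  ⇒  α' = 20.52101°
a' = a·cos α / cos α' = 115.4945·cos 19.962°/cos 20.52101° = 115.910773
action lengths: √(r_a1²−r_b1²) = 25.054810, √(r_a2²−r_b2²) = 25.309390
base pitch p_b = π·m·cos α = 5.636978
CR = (25.054810 + 25.309390 − 115.910773·sin 20.52101°)/5.636978 = 1.726382
contact ratio ≈ 1.7264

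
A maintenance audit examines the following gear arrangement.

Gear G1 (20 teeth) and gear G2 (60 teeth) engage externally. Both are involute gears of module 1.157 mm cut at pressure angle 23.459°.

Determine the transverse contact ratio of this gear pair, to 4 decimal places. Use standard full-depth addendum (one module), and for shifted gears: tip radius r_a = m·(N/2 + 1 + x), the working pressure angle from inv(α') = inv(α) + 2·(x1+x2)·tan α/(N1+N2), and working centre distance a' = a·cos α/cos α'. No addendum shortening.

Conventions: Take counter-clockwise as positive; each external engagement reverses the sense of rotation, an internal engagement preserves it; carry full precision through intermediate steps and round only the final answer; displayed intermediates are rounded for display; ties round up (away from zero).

1.5325

topology: single-mesh involute geometry — m = 1.157, 20T/60T pair
base radii: r_b1 = 10.613684, r_b2 = 31.841051
tip radii: r_a1 = 12.727000, r_a2 = 35.867000
no profile shift: α' = α, a' = a
action lengths: √(r_a1²−r_b1²) = 7.023265, √(r_a2²−r_b2²) = 16.510274
base pitch p_b = π·m·cos α = 3.334387
CR = (7.023265 + 16.510274 − 46.280000·sin 23.45900°)/3.334387 = 1.532458
contact ratio ≈ 1.5325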